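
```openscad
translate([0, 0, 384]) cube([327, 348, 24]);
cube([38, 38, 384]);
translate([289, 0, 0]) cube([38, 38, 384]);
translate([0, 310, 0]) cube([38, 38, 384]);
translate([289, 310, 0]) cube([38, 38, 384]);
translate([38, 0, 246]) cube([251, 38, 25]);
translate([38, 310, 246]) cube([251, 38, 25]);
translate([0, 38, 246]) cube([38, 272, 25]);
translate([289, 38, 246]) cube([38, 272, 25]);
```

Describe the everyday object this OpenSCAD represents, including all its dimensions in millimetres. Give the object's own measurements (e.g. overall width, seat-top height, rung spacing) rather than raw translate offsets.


A four-legged stool. The seat is a 327×348×24 mm slab whose top surface is at z = 408 mm; four square legs, each 38×38 mm in cross-section, run from the floor (z = 0) to the underside of the seat, each flush with a corner of the seat. Four stretchers, 38 mm wide and 25 mm tall, connect adjacent legs with their undersides at z = 246 mm, each running between the inner faces of the legs it joins and aligned with the legs' outer faces on the other axis.


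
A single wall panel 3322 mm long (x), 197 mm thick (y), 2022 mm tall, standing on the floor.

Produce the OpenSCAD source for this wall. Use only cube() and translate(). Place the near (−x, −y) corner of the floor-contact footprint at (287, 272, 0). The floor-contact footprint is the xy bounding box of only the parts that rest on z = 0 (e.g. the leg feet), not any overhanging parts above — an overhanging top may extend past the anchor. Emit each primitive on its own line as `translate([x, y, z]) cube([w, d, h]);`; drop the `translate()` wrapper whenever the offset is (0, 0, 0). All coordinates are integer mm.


translate([287, 272, 0]) cube([3322, 197, 2022]);


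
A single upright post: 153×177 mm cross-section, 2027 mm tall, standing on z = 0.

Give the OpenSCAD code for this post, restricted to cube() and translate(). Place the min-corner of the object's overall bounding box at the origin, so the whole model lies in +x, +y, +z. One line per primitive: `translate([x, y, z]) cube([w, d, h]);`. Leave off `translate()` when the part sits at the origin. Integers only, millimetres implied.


cube([153, 177, 2027]);


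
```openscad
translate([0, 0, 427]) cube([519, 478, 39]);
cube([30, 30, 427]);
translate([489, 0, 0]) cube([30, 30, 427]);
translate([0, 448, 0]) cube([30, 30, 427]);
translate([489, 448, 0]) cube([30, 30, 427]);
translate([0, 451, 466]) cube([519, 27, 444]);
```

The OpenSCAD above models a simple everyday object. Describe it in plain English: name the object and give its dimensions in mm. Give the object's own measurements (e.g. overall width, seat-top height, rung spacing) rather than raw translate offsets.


A chair. The seat is a 519×478×39 mm slab with its top at z = 466 mm, on four 30×30 mm corner legs (flush with the seat edges, standing on z = 0). A flat backrest 27 mm thick, 444 mm tall, spans the full seat width and rises from the seat top along its +y edge, rear face flush with the rear of the seat.


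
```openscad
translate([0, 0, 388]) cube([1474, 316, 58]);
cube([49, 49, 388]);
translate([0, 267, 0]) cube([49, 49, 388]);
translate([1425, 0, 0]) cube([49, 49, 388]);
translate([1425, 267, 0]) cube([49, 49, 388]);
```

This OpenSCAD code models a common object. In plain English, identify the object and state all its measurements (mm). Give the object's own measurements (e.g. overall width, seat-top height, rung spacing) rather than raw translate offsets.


A bench: a 1474×316 mm seat slab, 58 mm thick, top at z = 446 mm, on four 49×49 mm square legs flush with the seat corners and standing on z = 0.


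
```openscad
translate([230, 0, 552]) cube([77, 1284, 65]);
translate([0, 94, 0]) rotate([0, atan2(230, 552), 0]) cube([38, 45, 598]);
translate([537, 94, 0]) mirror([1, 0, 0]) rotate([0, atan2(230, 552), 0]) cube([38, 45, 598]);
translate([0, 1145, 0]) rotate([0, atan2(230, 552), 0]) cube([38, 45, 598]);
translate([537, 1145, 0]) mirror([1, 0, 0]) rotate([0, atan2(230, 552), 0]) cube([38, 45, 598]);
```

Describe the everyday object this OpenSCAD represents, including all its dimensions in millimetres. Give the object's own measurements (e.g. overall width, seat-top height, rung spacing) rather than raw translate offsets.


A sawhorse. A 77×1284×65 mm beam (x, y, z) sits on two A-frame leg pairs. Each pair is two raked legs of 38×45 mm section (45 mm along y) splaying symmetrically in x. Each leg rises 552 mm vertically over 230 mm of horizontal reach and is 598 mm long along its own axis. Every leg's outer bottom edge rests on the floor and its outer top edge meets a bottom edge of the beam — the left legs (tilting toward +x) meet the beam's −x bottom edge, the right legs (their mirror images, tilting toward −x) meet its +x bottom edge — so the leg tops tuck under the beam, the beam's underside is 552 mm above the floor, and the feet are 537 mm apart outside-to-outside with the beam centred between them. The two leg pairs are set in 94 mm from either end of the beam.


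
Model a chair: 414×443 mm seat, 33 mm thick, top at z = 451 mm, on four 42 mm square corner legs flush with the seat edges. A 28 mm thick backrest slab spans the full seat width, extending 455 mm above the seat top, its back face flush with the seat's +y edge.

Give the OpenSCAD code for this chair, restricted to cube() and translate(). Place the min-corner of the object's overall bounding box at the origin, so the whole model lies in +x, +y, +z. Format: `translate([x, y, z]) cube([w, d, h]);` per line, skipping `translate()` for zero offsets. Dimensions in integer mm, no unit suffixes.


translate([0, 0, 418]) cube([414, 443, 33]);
cube([42, 42, 418]);
translate([372, 0, 0]) cube([42, 42, 418]);
translate([0, 401, 0]) cube([42, 42, 418]);
translate([372, 401, 0]) cube([42, 42, 418]);
translate([0, 415, 451]) cube([414, 28, 455]);


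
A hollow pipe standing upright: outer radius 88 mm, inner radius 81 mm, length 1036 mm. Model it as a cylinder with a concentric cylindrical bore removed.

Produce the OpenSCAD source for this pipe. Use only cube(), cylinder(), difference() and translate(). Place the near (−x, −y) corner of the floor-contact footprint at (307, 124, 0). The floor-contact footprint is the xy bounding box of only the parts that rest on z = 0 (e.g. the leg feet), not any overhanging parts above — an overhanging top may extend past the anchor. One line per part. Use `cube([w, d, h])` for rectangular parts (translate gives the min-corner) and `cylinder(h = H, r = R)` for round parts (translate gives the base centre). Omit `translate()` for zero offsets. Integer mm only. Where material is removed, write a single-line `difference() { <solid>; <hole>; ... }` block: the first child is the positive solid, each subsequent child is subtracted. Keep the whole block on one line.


difference() { translate([395, 212, 0]) cylinder(h = 1036, r = 88); translate([395, 212, 0]) cylinder(h = 1036, r = 81); }


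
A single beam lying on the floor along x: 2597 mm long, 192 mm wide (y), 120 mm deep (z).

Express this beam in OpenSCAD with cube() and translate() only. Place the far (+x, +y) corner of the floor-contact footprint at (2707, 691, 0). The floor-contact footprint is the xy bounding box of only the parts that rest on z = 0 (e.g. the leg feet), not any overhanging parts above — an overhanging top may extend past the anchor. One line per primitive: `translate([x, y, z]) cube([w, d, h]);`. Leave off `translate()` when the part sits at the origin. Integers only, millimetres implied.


translate([110, 499, 0]) cube([2597, 192, 120]);


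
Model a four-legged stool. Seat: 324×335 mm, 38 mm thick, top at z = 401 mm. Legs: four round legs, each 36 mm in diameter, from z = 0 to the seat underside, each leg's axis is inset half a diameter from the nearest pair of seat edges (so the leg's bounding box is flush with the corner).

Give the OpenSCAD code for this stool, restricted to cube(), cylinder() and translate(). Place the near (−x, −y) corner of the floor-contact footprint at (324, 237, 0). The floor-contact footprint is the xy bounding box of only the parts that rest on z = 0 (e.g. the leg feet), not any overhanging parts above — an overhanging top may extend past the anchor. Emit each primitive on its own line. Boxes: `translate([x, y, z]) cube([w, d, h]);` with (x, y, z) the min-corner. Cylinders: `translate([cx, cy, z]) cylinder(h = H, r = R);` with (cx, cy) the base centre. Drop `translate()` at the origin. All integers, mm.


translate([324, 237, 363]) cube([324, 335, 38]);
translate([342, 255, 0]) cylinder(h = 363, r = 18);
translate([630, 255, 0]) cylinder(h = 363, r = 18);
translate([342, 554, 0]) cylinder(h = 363, r = 18);
translate([630, 554, 0]) cylinder(h = 363, r = 18);


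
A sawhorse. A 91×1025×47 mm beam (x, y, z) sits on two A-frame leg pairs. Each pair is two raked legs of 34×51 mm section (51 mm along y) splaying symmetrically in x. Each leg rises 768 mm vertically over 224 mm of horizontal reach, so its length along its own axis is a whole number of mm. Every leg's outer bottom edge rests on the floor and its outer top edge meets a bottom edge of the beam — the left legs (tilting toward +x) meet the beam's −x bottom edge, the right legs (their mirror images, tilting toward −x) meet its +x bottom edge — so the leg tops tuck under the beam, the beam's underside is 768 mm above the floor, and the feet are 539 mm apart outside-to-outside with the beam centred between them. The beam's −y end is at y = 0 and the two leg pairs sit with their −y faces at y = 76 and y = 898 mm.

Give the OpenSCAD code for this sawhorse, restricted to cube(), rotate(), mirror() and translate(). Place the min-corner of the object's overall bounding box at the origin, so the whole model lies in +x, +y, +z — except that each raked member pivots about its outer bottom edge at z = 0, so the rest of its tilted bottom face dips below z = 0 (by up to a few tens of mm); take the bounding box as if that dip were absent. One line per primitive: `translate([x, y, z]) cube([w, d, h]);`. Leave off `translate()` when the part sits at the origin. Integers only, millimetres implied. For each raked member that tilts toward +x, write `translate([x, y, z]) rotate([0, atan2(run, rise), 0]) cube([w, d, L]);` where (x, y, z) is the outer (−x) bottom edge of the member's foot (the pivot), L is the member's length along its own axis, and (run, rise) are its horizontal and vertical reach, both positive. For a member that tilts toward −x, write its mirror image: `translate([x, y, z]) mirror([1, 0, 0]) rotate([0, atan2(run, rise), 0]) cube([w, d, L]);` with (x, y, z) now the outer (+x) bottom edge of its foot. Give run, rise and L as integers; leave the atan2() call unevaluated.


translate([224, 0, 768]) cube([91, 1025, 47]);
translate([0, 76, 0]) rotate([0, atan2(224, 768), 0]) cube([34, 51, 800]);
translate([539, 76, 0]) mirror([1, 0, 0]) rotate([0, atan2(224, 768), 0]) cube([34, 51, 800]);
translate([0, 898, 0]) rotate([0, atan2(224, 768), 0]) cube([34, 51, 800]);
translate([539, 898, 0]) mirror([1, 0, 0]) rotate([0, atan2(224, 768), 0]) cube([34, 51, 800]);


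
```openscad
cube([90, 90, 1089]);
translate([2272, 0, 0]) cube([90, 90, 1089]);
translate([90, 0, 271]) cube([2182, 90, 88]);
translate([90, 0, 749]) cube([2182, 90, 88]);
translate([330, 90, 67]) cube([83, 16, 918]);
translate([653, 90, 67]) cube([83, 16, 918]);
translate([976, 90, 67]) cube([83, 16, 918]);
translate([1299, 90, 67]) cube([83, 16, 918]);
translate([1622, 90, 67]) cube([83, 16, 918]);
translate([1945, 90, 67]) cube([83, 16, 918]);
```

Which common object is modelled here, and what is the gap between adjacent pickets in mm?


A fence section. The picket gap is 240 mm.

Two posts, two rails, 6 pickets — a fence section. Span 2182 mm holds 6 pickets of 83 mm with 7 equal gaps: ⌊(2182 − 6·83) / 7⌋ = 240 mm.


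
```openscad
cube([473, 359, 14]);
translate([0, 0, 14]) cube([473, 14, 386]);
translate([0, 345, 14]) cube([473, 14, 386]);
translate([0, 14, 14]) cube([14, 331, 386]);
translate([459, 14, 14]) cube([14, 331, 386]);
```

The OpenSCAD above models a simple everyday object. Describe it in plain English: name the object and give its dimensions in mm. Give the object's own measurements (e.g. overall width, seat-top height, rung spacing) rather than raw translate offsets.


An open-topped rectangular box: outside dimensions 473×359×400 mm, with a uniform wall and base thickness of 14 mm. The base is a full 473×359 slab on the floor; four walls sit on top of the base. The front and back walls (the −y and +y sides) span the full width; the two side walls fit between them.


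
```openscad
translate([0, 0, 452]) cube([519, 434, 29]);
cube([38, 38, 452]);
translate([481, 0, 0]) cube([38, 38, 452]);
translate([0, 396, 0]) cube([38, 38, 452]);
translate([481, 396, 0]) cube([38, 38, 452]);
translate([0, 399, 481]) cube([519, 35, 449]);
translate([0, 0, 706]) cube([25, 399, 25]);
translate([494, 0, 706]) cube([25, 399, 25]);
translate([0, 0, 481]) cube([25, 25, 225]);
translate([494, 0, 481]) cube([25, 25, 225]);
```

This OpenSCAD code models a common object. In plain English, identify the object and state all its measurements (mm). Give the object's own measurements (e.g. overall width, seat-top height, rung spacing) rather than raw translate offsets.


A chair. The seat is a 519×434×29 mm slab with its top at z = 481 mm, on four 38×38 mm corner legs (flush with the seat edges, standing on z = 0). A flat backrest 35 mm thick, 449 mm tall, spans the full seat width and rises from the seat top along its +y edge, rear face flush with the rear of the seat. Two armrests of 25×25 mm section run along each side from the seat's front edge to the front of the backrest, top faces 250 mm above the seat top and outer faces flush with the seat's x-edges; a 25×25 mm post under the front of each armrest stands on the seat at the front corner.


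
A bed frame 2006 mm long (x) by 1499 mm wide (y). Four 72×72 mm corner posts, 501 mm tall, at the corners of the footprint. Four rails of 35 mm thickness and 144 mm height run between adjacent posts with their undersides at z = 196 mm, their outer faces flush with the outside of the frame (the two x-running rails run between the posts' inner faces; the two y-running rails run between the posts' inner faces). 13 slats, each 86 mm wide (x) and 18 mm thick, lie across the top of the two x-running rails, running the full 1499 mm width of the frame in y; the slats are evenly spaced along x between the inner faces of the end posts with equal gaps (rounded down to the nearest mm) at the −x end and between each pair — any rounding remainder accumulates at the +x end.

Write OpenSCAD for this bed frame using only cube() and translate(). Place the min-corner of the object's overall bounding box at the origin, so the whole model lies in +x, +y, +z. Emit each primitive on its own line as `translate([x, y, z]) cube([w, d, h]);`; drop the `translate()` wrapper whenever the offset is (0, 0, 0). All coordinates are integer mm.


cube([72, 72, 501]);
translate([0, 1427, 0]) cube([72, 72, 501]);
translate([1934, 0, 0]) cube([72, 72, 501]);
translate([1934, 1427, 0]) cube([72, 72, 501]);
translate([72, 0, 196]) cube([1862, 35, 144]);
translate([72, 1464, 196]) cube([1862, 35, 144]);
translate([0, 72, 196]) cube([35, 1355, 144]);
translate([1971, 72, 196]) cube([35, 1355, 144]);
translate([125, 0, 340]) cube([86, 1499, 18]);
translate([264, 0, 340]) cube([86, 1499, 18]);
translate([403, 0, 340]) cube([86, 1499, 18]);
translate([542, 0, 340]) cube([86, 1499, 18]);
translate([681, 0, 340]) cube([86, 1499, 18]);
translate([820, 0, 340]) cube([86, 1499, 18]);
translate([959, 0, 340]) cube([86, 1499, 18]);
translate([1098, 0, 340]) cube([86, 1499, 18]);
translate([1237, 0, 340]) cube([86, 1499, 18]);
translate([1376, 0, 340]) cube([86, 1499, 18]);
translate([1515, 0, 340]) cube([86, 1499, 18]);
translate([1654, 0, 340]) cube([86, 1499, 18]);
translate([1793, 0, 340]) cube([86, 1499, 18]);


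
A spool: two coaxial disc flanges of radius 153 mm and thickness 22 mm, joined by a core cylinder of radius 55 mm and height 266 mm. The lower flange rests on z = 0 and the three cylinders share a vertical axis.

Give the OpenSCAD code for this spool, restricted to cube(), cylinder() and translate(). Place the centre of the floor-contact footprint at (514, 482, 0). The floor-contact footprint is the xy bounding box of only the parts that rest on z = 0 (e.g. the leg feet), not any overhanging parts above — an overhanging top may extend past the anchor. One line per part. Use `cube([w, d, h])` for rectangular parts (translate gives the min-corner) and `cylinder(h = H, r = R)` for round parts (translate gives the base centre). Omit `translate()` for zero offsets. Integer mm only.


translate([514, 482, 0]) cylinder(h = 22, r = 153);
translate([514, 482, 22]) cylinder(h = 266, r = 55);
translate([514, 482, 288]) cylinder(h = 22, r = 153);


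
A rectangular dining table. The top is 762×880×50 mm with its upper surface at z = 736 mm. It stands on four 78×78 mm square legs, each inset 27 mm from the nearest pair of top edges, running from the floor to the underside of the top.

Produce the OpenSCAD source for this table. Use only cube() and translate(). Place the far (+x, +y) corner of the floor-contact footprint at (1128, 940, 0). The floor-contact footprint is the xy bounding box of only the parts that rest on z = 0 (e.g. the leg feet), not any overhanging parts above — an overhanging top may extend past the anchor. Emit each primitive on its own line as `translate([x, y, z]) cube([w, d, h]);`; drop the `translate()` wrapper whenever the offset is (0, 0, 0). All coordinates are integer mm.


// leg_h = 736 - 50 = 686
translate([393, 87, 686]) cube([762, 880, 50]);
translate([420, 114, 0]) cube([78, 78, 686]);
translate([1050, 114, 0]) cube([78, 78, 686]);
translate([420, 862, 0]) cube([78, 78, 686]);
translate([1050, 862, 0]) cube([78, 78, 686]);


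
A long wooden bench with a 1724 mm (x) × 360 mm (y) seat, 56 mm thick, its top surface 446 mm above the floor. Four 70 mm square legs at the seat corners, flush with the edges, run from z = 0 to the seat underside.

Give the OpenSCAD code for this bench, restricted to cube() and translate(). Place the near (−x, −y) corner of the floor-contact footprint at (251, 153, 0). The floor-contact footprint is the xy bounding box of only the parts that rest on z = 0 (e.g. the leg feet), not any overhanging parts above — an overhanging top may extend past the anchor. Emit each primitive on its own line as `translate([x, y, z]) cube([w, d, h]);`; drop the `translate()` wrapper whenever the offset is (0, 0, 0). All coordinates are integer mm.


// leg_h = 446 − 56 = 390
translate([251, 153, 390]) cube([1724, 360, 56]);
translate([251, 153, 0]) cube([70, 70, 390]);
translate([251, 443, 0]) cube([70, 70, 390]);
translate([1905, 153, 0]) cube([70, 70, 390]);
translate([1905, 443, 0]) cube([70, 70, 390]);


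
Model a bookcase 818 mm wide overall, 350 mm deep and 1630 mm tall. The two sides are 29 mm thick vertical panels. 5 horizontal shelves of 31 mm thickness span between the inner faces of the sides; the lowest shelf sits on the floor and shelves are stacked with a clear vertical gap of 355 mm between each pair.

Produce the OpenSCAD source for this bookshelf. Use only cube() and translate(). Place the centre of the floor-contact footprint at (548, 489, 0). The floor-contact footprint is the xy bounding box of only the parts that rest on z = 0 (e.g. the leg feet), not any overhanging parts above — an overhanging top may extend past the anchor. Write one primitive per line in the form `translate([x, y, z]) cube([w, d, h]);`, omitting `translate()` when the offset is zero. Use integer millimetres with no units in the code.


translate([139, 314, 0]) cube([29, 350, 1630]);
translate([928, 314, 0]) cube([29, 350, 1630]);
translate([168, 314, 0]) cube([760, 350, 31]);
translate([168, 314, 386]) cube([760, 350, 31]);
translate([168, 314, 772]) cube([760, 350, 31]);
translate([168, 314, 1158]) cube([760, 350, 31]);
translate([168, 314, 1544]) cube([760, 350, 31]);


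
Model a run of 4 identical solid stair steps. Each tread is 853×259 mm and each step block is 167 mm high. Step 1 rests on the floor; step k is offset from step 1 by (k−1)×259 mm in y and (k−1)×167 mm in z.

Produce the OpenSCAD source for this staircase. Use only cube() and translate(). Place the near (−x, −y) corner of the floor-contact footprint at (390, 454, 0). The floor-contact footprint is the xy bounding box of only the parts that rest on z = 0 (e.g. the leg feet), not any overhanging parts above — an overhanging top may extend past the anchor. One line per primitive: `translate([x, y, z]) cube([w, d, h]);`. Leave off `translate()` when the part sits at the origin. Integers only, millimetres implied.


translate([390, 454, 0]) cube([853, 259, 167]);
translate([390, 713, 167]) cube([853, 259, 167]);
translate([390, 972, 334]) cube([853, 259, 167]);
translate([390, 1231, 501]) cube([853, 259, 167]);


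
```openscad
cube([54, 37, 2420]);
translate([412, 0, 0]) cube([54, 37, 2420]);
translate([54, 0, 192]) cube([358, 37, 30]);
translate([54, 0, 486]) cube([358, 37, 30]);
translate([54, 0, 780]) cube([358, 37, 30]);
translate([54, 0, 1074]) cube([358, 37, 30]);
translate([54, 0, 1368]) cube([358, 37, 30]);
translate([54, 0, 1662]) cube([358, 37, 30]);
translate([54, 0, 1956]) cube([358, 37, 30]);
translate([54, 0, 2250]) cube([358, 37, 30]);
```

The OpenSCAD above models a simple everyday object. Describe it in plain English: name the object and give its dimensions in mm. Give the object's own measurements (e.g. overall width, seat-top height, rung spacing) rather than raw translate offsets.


A straight ladder. Two 54×37 mm vertical rails, 2420 mm tall, stand 466 mm apart (outside-to-outside) with their front faces coplanar on the −y side. 8 rungs, each 37 mm deep and 30 mm tall, span between the inner faces of the rails, front faces flush with the rails. The lowest rung's underside is at z = 192 mm and rungs are spaced 294 mm apart (underside to underside).


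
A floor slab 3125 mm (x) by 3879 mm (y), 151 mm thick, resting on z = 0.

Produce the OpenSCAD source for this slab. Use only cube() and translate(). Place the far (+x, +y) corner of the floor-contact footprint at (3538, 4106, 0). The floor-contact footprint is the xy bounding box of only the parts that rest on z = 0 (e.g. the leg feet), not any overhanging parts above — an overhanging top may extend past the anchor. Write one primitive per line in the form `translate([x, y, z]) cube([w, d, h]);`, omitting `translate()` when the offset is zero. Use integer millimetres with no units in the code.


translate([413, 227, 0]) cube([3125, 3879, 151]);


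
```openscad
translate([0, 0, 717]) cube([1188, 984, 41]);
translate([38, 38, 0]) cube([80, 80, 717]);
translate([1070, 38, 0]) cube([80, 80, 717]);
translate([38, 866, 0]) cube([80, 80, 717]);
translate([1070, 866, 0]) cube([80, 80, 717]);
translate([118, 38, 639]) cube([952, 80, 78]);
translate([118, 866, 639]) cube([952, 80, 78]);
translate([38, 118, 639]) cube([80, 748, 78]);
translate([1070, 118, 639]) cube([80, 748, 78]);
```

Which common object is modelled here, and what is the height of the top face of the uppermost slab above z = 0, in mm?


A table. The table height is 758 mm.

A 1188×984×41 slab sits at z = 717 on four 80 mm square posts — a table. The top surface is at 717 + 41 = 758 mm.


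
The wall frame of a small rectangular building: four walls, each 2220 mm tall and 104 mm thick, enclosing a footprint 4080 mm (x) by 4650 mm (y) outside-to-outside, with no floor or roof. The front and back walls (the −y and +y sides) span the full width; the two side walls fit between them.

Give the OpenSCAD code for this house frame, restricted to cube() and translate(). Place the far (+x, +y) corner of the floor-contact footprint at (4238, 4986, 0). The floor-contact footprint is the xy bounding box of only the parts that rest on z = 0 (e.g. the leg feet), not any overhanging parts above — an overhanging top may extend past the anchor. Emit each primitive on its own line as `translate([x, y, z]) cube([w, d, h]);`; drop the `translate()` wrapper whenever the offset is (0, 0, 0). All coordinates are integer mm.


translate([158, 336, 0]) cube([4080, 104, 2220]);
translate([158, 4882, 0]) cube([4080, 104, 2220]);
translate([158, 440, 0]) cube([104, 4442, 2220]);
translate([4134, 440, 0]) cube([104, 4442, 2220]);


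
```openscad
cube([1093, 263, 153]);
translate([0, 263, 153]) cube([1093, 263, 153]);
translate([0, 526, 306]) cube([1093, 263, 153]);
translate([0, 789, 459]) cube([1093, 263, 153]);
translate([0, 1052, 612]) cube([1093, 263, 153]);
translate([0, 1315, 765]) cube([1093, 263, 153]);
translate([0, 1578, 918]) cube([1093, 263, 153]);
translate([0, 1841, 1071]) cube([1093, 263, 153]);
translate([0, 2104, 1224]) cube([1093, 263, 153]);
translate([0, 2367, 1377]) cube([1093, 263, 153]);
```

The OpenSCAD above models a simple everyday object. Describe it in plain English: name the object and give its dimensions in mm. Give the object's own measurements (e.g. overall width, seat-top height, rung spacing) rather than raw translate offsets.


A straight staircase of 10 solid steps. Each step is 1093 mm wide (x), 263 mm deep (y, the going) and 153 mm tall (the rise). The first step rests on the floor; each subsequent step sits one going further in +y and one rise higher in +z, directly behind and above the previous step with no overlap.


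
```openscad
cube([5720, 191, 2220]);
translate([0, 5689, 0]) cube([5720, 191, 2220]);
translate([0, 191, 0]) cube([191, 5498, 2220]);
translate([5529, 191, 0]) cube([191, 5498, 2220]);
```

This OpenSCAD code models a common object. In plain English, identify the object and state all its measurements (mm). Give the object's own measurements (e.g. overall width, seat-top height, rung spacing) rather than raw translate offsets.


The wall frame of a small rectangular building: four walls, each 2220 mm tall and 191 mm thick, enclosing a footprint 5720 mm (x) by 5880 mm (y) outside-to-outside, with no floor or roof. The front and back walls (the −y and +y sides) span the full width; the two side walls fit between them.


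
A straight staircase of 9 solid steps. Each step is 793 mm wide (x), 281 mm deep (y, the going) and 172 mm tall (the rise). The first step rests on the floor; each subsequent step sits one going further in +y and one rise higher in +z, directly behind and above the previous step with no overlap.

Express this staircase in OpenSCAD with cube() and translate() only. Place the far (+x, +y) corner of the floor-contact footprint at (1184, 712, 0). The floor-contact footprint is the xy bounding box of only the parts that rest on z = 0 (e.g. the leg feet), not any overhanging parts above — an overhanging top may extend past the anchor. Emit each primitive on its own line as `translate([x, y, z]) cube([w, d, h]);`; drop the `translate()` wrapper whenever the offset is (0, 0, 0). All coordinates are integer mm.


translate([391, 431, 0]) cube([793, 281, 172]);
translate([391, 712, 172]) cube([793, 281, 172]);
translate([391, 993, 344]) cube([793, 281, 172]);
translate([391, 1274, 516]) cube([793, 281, 172]);
translate([391, 1555, 688]) cube([793, 281, 172]);
translate([391, 1836, 860]) cube([793, 281, 172]);
translate([391, 2117, 1032]) cube([793, 281, 172]);
translate([391, 2398, 1204]) cube([793, 281, 172]);
translate([391, 2679, 1376]) cube([793, 281, 172]);


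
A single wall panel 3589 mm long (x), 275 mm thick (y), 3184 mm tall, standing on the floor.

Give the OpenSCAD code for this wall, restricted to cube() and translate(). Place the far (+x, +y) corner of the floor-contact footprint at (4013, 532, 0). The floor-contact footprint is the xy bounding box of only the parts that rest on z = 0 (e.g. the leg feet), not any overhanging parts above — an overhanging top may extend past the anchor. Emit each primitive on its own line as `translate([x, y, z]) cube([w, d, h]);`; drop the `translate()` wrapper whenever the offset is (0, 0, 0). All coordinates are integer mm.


translate([424, 257, 0]) cube([3589, 275, 3184]);


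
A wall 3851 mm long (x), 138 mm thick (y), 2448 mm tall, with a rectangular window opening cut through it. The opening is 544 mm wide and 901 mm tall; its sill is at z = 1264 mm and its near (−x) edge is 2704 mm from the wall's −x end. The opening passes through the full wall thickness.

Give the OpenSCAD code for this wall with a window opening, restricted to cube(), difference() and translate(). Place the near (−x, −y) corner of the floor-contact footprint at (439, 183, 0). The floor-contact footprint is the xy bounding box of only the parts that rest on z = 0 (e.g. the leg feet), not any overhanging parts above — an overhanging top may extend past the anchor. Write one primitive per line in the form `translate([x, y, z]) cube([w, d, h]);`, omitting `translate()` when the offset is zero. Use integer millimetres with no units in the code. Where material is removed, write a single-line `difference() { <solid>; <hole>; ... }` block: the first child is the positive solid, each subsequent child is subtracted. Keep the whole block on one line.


difference() { translate([439, 183, 0]) cube([3851, 138, 2448]); translate([3143, 183, 1264]) cube([544, 138, 901]); }


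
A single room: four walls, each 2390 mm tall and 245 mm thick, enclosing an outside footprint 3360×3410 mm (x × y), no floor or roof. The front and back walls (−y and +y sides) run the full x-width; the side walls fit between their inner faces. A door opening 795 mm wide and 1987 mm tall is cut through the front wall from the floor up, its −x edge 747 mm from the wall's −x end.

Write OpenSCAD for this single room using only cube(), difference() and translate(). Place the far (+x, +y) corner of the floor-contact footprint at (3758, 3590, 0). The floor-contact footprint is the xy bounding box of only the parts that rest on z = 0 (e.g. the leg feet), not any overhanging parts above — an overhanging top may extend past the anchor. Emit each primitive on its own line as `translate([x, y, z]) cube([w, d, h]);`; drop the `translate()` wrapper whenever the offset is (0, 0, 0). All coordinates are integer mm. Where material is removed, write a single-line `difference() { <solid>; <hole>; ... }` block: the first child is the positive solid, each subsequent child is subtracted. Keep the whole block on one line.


difference() { translate([398, 180, 0]) cube([3360, 245, 2390]); translate([1145, 180, 0]) cube([795, 245, 1987]); }
translate([398, 3345, 0]) cube([3360, 245, 2390]);
translate([398, 425, 0]) cube([245, 2920, 2390]);
translate([3513, 425, 0]) cube([245, 2920, 2390]);


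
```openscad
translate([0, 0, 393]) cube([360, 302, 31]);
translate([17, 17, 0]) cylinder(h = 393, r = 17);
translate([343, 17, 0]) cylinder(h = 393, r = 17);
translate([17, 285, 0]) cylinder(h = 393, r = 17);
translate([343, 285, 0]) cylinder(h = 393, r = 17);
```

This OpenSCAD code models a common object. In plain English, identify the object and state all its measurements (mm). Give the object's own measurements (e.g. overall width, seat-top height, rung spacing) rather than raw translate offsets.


A four-legged stool. The seat is a 360×302×31 mm slab whose top surface is at z = 424 mm; four round legs, each 34 mm in diameter, run from the floor (z = 0) to the underside of the seat, each leg's axis is inset half a diameter from the nearest pair of seat edges (so the leg's bounding box is flush with the corner).


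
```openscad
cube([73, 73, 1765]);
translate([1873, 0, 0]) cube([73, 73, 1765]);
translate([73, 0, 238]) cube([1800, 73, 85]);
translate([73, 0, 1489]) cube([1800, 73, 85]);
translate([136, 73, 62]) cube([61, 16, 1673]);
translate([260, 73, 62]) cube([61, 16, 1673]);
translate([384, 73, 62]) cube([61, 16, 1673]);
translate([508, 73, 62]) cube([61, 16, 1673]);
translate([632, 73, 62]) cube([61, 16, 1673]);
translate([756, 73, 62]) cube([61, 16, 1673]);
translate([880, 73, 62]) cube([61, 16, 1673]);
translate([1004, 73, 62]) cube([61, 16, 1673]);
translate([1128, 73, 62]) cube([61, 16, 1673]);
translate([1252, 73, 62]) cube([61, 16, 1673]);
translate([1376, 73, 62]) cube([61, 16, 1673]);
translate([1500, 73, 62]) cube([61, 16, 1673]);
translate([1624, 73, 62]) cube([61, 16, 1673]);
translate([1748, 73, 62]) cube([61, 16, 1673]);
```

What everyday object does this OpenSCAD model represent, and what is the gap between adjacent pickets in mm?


A fence section. The picket gap is 63 mm.

Two posts, two rails, 14 pickets — a fence section. Span 1800 mm holds 14 pickets of 61 mm with 15 equal gaps: ⌊(1800 − 14·61) / 15⌋ = 63 mm.


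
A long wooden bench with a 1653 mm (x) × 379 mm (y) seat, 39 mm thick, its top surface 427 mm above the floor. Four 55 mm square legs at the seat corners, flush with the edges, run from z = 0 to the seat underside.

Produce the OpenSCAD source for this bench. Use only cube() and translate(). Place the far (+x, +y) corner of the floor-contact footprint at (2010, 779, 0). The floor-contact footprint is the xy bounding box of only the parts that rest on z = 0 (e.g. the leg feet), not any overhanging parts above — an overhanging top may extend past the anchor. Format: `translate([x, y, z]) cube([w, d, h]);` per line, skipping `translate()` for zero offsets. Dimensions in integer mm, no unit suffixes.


// leg_h = 427 − 39 = 388
translate([357, 400, 388]) cube([1653, 379, 39]);
translate([357, 400, 0]) cube([55, 55, 388]);
translate([357, 724, 0]) cube([55, 55, 388]);
translate([1955, 400, 0]) cube([55, 55, 388]);
translate([1955, 724, 0]) cube([55, 55, 388]);


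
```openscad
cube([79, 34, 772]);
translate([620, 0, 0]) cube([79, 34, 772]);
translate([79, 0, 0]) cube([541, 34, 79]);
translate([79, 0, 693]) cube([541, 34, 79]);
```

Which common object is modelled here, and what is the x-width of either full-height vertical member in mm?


A picture frame. The border width is 79 mm.

Four thin pieces enclosing a rectangular opening — a picture frame. The two full-height stiles are 772 mm tall; the top rail sits at z = 693 and is 79 mm tall, so the border above the opening is 772 − 693 = 79 mm, matching the stile x-width.


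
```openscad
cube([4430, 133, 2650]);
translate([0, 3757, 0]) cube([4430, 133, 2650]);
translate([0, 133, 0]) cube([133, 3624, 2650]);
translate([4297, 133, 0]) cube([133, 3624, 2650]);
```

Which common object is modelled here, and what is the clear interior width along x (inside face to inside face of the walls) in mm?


A house (or room) frame. The interior width is 4164 mm.

Four 2650 mm walls enclosing a rectangle with no floor or roof — a room or house frame. Outside width is 4430 mm and wall thickness is 133 mm, so the interior width is 4430 − 2 × 133 = 4164 mm.


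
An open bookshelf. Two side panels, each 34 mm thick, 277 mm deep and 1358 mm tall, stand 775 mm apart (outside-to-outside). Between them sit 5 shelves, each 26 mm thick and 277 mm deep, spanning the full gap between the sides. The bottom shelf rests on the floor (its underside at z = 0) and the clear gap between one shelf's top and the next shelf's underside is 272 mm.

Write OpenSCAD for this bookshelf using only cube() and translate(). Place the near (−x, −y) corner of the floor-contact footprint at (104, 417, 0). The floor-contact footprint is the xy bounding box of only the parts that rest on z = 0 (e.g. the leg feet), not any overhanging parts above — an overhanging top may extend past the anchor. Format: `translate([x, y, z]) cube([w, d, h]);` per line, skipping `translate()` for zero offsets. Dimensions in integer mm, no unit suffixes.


translate([104, 417, 0]) cube([34, 277, 1358]);
translate([845, 417, 0]) cube([34, 277, 1358]);
translate([138, 417, 0]) cube([707, 277, 26]);
translate([138, 417, 298]) cube([707, 277, 26]);
translate([138, 417, 596]) cube([707, 277, 26]);
translate([138, 417, 894]) cube([707, 277, 26]);
translate([138, 417, 1192]) cube([707, 277, 26]);


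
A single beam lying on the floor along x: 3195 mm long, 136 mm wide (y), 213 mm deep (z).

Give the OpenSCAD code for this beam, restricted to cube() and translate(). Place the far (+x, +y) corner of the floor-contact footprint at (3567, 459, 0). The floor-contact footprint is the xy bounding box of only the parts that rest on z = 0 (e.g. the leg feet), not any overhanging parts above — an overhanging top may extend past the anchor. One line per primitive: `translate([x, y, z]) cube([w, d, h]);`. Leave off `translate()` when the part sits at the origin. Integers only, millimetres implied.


translate([372, 323, 0]) cube([3195, 136, 213]);


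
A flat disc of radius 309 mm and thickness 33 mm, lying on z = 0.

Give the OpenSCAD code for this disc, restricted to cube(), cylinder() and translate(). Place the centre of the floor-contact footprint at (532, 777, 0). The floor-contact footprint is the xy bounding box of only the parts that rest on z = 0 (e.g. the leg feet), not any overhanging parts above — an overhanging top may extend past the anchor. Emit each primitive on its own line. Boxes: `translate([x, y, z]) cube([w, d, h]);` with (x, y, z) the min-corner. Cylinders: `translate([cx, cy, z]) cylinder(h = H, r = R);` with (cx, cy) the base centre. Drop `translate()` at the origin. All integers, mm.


translate([532, 777, 0]) cylinder(h = 33, r = 309);


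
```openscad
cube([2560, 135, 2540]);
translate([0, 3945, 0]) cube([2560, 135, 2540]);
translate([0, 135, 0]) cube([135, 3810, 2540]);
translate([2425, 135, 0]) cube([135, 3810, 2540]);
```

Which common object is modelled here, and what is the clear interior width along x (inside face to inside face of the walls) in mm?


A house (or room) frame. The interior width is 2290 mm.

Four 2540 mm walls enclosing a rectangle with no floor or roof — a room or house frame. Outside width is 2560 mm and wall thickness is 135 mm, so the interior width is 2560 − 2 × 135 = 2290 mm.


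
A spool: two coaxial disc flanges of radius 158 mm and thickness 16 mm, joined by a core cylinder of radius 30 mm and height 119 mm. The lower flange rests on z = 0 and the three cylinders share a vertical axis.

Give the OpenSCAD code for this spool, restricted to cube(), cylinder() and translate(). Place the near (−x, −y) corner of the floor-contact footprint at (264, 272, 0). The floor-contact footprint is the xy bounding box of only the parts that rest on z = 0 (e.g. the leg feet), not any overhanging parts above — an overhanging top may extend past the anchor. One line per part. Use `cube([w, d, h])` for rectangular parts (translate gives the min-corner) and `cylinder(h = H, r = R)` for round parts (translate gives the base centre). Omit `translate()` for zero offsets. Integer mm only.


translate([422, 430, 0]) cylinder(h = 16, r = 158);
translate([422, 430, 16]) cylinder(h = 119, r = 30);
translate([422, 430, 135]) cylinder(h = 16, r = 158);


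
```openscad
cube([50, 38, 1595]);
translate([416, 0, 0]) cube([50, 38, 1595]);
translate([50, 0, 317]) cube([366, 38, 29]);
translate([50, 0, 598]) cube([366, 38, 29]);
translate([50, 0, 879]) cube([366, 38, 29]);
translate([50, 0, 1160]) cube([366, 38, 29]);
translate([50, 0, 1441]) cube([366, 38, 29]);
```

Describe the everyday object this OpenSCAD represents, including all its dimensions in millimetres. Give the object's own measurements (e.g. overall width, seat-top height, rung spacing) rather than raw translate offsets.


A straight ladder. Two 50×38 mm vertical rails, 1595 mm tall, stand 466 mm apart (outside-to-outside) with their front faces coplanar on the −y side. 5 rungs, each 38 mm deep and 29 mm tall, span between the inner faces of the rails, front faces flush with the rails. The lowest rung's underside is at z = 317 mm and rungs are spaced 281 mm apart (underside to underside).


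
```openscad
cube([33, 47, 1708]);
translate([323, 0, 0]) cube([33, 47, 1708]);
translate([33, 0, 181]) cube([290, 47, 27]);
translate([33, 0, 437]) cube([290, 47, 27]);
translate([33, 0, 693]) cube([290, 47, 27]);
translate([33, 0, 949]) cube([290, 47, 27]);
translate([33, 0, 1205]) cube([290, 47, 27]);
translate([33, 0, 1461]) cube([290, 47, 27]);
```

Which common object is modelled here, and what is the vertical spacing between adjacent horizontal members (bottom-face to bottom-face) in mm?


A ladder. The rung spacing is 256 mm.

Two tall 33×47 posts with 6 short bars between them — a ladder. Adjacent rungs sit at z = 181 and z = 437, so the spacing is 437 − 181 = 256 mm.
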